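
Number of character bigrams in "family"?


Word: "family" (length 6)
Number of 2-grams = length - 2 + 1 = 6 - 2 + 1
= 5


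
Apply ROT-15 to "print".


Word: "print"
Shift: 15
Each letter → (letter + shift) mod 26:
  'p' (15) + 15 = 4 → 'e'
  'r' (17) + 15 = 6 → 'g'
  'i' (8) + 15 = 23 → 'x'
  'n' (13) + 15 = 2 → 'c'
  't' (19) + 15 = 8 → 'i'
Result = "egxci"


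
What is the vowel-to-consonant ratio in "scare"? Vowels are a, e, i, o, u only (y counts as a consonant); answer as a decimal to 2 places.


Word: "scare"
Vowels (a,e,i,o,u): 2
Consonants: 3
Ratio = 2/3
= 0.67


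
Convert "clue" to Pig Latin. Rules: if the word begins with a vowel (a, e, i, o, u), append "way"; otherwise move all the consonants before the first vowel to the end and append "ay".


Word: "clue"
Starts with consonant(s) → move to end, add 'ay'
Consonant cluster: "cl"
Pig Latin = "ueclay"


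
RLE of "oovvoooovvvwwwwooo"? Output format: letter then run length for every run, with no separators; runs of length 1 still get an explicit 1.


String: "oovvoooovvvwwwwooo"
Scanning for consecutive runs:
  'o' x 2
  'v' x 2
  'o' x 4
  'v' x 3
  'w' x 4
  'o' x 3
RLE = "o2v2o4v3w4o3"


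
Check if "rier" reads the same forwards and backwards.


Word: "rier"
Reversed: "reir"
Forward == Backward? rier != reir
Palindrome = No


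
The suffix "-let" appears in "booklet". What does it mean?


Suffix: -let
Example: booklet = book + -let
Meaning = small


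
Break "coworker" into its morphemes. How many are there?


Word: "coworker"
Morphemes: co- + work + -er
Each morpheme carries meaning
= 3 morphemes


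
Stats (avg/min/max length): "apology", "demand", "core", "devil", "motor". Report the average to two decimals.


Lengths: "apology"=7, "demand"=6, "core"=4, "devil"=5, "motor"=5
Sum = 27, Count = 5
Average = 27/5 = 5.40
= avg=5.40, min=4, max=7


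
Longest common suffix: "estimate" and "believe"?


Word 1: "estimate"
Word 2: "believe"
Comparing from end:
  Pos -1: 'e' == 'e'
  Pos -2: 't' != 'v' (stop)
LCS = "e" (length 1)


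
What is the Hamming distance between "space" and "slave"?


Comparing character by character (same length = 5):
  Pos 0: 's' vs 's' =
  Pos 1: 'p' vs 'l' !=
  Pos 2: 'a' vs 'a' =
  Pos 3: 'c' vs 'v' !=
  Pos 4: 'e' vs 'e' =
Hamming distance = 2


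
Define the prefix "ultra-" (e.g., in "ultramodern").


Prefix: ultra-
As in: ultramodern -> ultra- + modern
Meaning = beyond


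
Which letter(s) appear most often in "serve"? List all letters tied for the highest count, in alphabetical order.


Word: "serve"
Letter counts:
  'e': 2
  'r': 1
  's': 1
  'v': 1
Maximum count = 2
Most frequent = 'e' (2 times each)


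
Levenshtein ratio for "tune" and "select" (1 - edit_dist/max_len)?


Word 1: "tune" (length 4)
Word 2: "select" (length 6)
One optimal edit sequence:
  1. substitute 't' -> 's'  (+1)
  2. substitute 'u' -> 'e'  (+1)
  3. substitute 'n' -> 'l'  (+1)
  4. keep 'e'
  5. insert 'c'  (+1)
  6. insert 't'  (+1)
Edit distance = 5
Max length = max(4, 6) = 6
Similarity = 1 - 5/6
= 0.1667


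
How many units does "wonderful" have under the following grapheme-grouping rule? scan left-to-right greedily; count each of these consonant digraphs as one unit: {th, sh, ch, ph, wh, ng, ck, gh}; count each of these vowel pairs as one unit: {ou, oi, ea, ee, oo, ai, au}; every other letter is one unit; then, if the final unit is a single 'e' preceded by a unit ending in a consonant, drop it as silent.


Word: "wonderful" (9 letters)
Left-to-right scan:
  [1] 'w' (letter)
  [2] 'o' (letter)
  [3] 'n' (letter)
  [4] 'd' (letter)
  [5] 'e' (letter)
  [6] 'r' (letter)
  [7] 'f' (letter)
  [8] 'u' (letter)
  [9] 'l' (letter)
Units from scan: 9
Sound units = 9 units


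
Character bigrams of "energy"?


Word: "energy" (length 6)
Number of bigrams = 6 - 2 + 1 = 5
  Position 0: "en"
  Position 1: "ne"
  Position 2: "er"
  Position 3: "rg"
  Position 4: "gy"
Bigrams = "en", "ne", "er", "rg", "gy"


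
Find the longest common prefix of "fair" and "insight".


Word 1: "fair"
Word 2: "insight"
Comparing from start:
  Pos 0: 'f' != 'i' (stop)
LCP = "" (length 0)


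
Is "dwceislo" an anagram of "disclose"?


Word 1: "disclose" → sorted: cdeiloss
Word 2: "dwceislo" → sorted: cdeilosw
Same letters? cdeiloss != cdeilosw
Anagram = No


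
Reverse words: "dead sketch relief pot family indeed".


Original: "dead sketch relief pot family indeed"
Words (1..n): dead | sketch | relief | pot | family | indeed
Reversed (n..1): indeed | family | pot | relief | sketch | dead
Result = "indeed family pot relief sketch dead"


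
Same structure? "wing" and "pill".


Pattern of "wing": [0, 1, 2, 3]
Pattern of "pill": [0, 1, 2, 2]
Patterns do not match
Same pattern = No


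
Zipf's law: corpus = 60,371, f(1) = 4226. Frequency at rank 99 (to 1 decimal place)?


Zipf's law: f(r) = f(1) / r
f(1) = 4226
f(99) = 4226 / 99
= 42.7 occurrences


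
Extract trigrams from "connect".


Word: "connect" (length 7)
Number of trigrams = 7 - 3 + 1 = 5
  Position 0: "con"
  Position 1: "onn"
  Position 2: "nne"
  Position 3: "nec"
  Position 4: "ect"
Trigrams = "con", "onn", "nne", "nec", "ect"


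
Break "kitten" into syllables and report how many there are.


Word: "kitten"
Syllable breakdown: kit / ten
Counting: 2 parts
= 2 syllables


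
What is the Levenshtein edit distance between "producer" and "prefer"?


Word 1: "producer" (length 8)
Word 2: "prefer" (length 6)
One optimal edit sequence (insert/delete/substitute each cost 1):
  1. keep 'p'
  2. keep 'r'
  3. delete 'o'  (+1)
  4. delete 'd'  (+1)
  5. substitute 'u' -> 'e'  (+1)
  6. substitute 'c' -> 'f'  (+1)
  7. keep 'e'
  8. keep 'r'
Total edit operations: 4
Edit distance = 4


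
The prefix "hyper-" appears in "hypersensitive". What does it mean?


Prefix: hyper-
Example: hypersensitive (hyper- + sensitive)
Meaning = over / excessive


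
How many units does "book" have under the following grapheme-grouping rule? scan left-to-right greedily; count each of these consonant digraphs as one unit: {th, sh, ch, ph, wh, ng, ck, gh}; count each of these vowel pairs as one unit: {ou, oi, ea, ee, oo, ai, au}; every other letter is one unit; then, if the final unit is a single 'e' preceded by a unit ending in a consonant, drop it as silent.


Word: "book" (4 letters)
Left-to-right scan:
  1. 'b' (letter)
  2. 'oo' (vowel-pair)
  3. 'k' (letter)
Units from scan: 3
Sound units = 3 units


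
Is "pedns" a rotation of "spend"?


Word: "spend", Candidate: "pedns"
Method: check if candidate is substring of word+word
"spendspend" contains "pedns"? No
Is rotation = No


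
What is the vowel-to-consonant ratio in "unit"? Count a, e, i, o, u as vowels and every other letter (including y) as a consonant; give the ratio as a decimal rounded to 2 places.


Word: "unit"
Vowels (a,e,i,o,u): 2
Consonants: 2
Ratio = 2/2
= 1.00


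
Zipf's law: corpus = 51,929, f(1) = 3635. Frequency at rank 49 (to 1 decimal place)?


Zipf's law: f(r) = f(1) / r
f(1) = 3635
f(49) = 3635 / 49
= 74.2 occurrences


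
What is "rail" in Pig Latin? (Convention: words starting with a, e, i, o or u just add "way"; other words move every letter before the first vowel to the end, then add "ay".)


Word: "rail"
Starts with consonant(s) → move to end, add 'ay'
Consonant cluster: "r"
Pig Latin = "ailray"


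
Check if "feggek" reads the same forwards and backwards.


Word: "feggek"
Reversed: "keggef"
Forward == Backward? feggek != keggef
Palindrome = No


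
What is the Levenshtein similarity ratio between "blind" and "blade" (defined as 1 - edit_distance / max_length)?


Word 1: "blind" (length 5)
Word 2: "blade" (length 5)
One optimal edit sequence:
  1. keep 'b'
  2. keep 'l'
  3. substitute 'i' -> 'a'  (+1)
  4. substitute 'n' -> 'd'  (+1)
  5. substitute 'd' -> 'e'  (+1)
Edit distance = 3
Max length = max(5, 5) = 5
Similarity = 1 - 3/5
= 0.4000


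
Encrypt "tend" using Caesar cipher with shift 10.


Word: "tend"
Shift: 10
Each letter → (letter + shift) mod 26:
  't' (19) + 10 = 3 → 'd'
  'e' (4) + 10 = 14 → 'o'
  'n' (13) + 10 = 23 → 'x'
  'd' (3) + 10 = 13 → 'n'
Result = "doxn"


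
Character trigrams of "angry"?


Word: "angry" (length 5)
Number of trigrams = 5 - 3 + 1 = 3
  Position 0: "ang"
  Position 1: "ngr"
  Position 2: "gry"
Trigrams = "ang", "ngr", "gry"


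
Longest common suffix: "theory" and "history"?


Word 1: "theory"
Word 2: "history"
Comparing from end:
  Pos -1: 'y' == 'y'
  Pos -2: 'r' == 'r'
  Pos -3: 'o' == 'o'
  Pos -4: 'e' != 't' (stop)
LCS = "ory" (length 3)


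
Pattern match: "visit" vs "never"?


Pattern of "visit": [0, 1, 2, 1, 3]
Pattern of "never": [0, 1, 2, 1, 3]
Patterns match
Same pattern = Yes


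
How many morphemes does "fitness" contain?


Word: "fitness"
Morphemes: fit + -ness
Each morpheme carries meaning
= 2 morphemes


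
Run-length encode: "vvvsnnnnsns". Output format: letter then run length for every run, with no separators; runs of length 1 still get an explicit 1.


String: "vvvsnnnnsns"
Scanning for consecutive runs:
  'v' x 3
  's' x 1
  'n' x 4
  's' x 1
  'n' x 1
  's' x 1
RLE = "v3s1n4s1n1s1"


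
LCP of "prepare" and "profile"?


Word 1: "prepare"
Word 2: "profile"
Comparing from start:
  Pos 0: 'p' == 'p'
  Pos 1: 'r' == 'r'
  Pos 2: 'e' != 'o' (stop)
LCP = "pr" (length 2)


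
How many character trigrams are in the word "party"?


Word: "party" (length 5)
Number of 3-grams = length - 3 + 1 = 5 - 3 + 1
= 3


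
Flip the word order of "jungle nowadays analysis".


Original: "jungle nowadays analysis"
Words (1..n): jungle | nowadays | analysis
Reversed (n..1): analysis | nowadays | jungle
Result = "analysis nowadays jungle"


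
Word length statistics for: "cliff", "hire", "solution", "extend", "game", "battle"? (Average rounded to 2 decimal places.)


Lengths: "cliff"=5, "hire"=4, "solution"=8, "extend"=6, "game"=4, "battle"=6
Sum = 33, Count = 6
Average = 33/6 = 5.50
= avg=5.50, min=4, max=8


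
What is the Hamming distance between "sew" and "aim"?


Comparing character by character (same length = 3):
  Pos 0: 's' vs 'a' !=
  Pos 1: 'e' vs 'i' !=
  Pos 2: 'w' vs 'm' !=
Hamming distance = 3


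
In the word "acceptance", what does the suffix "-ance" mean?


Suffix: -ance
Example: acceptance (accept + -ance)
Meaning = state of


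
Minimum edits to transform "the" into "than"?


Word 1: "the" (length 3)
Word 2: "than" (length 4)
One optimal edit sequence (insert/delete/substitute each cost 1):
  1. keep 't'
  2. keep 'h'
  3. insert 'a'  (+1)
  4. substitute 'e' -> 'n'  (+1)
Total edit operations: 2
Edit distance = 2


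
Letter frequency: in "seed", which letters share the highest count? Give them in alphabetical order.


Word: "seed"
Letter counts:
  'd': 1
  'e': 2
  's': 1
Maximum count = 2
Most frequent = 'e' (2 times each)


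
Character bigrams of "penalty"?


Word: "penalty" (length 7)
Number of bigrams = 7 - 2 + 1 = 6
  Position 0: "pe"
  Position 1: "en"
  Position 2: "na"
  Position 3: "al"
  Position 4: "lt"
  Position 5: "ty"
Bigrams = "pe", "en", "na", "al", "lt", "ty"


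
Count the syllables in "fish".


Word: "fish"
Syllable breakdown: fish
Counting: 1 part
= 1 syllable


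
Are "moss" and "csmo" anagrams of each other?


Word 1: "moss" → sorted: moss
Word 2: "csmo" → sorted: cmos
Same letters? moss != cmos
Anagram = No


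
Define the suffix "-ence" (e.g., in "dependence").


Suffix: -ence
Example: dependence = depend + -ence
Meaning = state of


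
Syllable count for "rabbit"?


Word: "rabbit"
Syllable breakdown: rab-bit
Counting: 2 parts
= 2 syllables


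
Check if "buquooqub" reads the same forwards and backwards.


Word: "buquooqub"
Reversed: "buqoouqub"
Forward == Backward? buquooqub != buqoouqub
Palindrome = No


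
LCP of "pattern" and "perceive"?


Word 1: "pattern"
Word 2: "perceive"
Comparing from start:
  Pos 0: 'p' == 'p'
  Pos 1: 'a' != 'e' (stop)
LCP = "p" (length 1)


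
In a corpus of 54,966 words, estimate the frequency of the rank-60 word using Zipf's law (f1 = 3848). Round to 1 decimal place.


Zipf's law: f(r) = f(1) / r
f(1) = 3848
f(60) = 3848 / 60
= 64.1 occurrences


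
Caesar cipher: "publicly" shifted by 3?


Word: "publicly"
Shift: 3
Each letter → (letter + shift) mod 26:
  'p' (15) + 3 = 18 → 's'
  'u' (20) + 3 = 23 → 'x'
  'b' (1) + 3 = 4 → 'e'
  'l' (11) + 3 = 14 → 'o'
  'i' (8) + 3 = 11 → 'l'
  'c' (2) + 3 = 5 → 'f'
  'l' (11) + 3 = 14 → 'o'
  'y' (24) + 3 = 1 → 'b'
Result = "sxeolfob"


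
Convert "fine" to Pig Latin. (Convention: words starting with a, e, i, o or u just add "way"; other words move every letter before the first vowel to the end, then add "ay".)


Word: "fine"
Starts with consonant(s) → move to end, add 'ay'
Consonant cluster: "f"
Pig Latin = "inefay"


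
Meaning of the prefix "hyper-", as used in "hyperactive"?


Prefix: hyper-
As in: hyperactive -> hyper- + active
Meaning = over / excessive


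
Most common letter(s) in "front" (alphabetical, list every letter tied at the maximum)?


Word: "front"
Letter counts:
  'f': 1
  'n': 1
  'o': 1
  'r': 1
  't': 1
Maximum count = 1
Most frequent = 'f', 'n', 'o', 'r', 't' (1 time each)


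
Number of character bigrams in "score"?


Word: "score" (length 5)
Number of 2-grams = length - 2 + 1 = 5 - 2 + 1
= 4


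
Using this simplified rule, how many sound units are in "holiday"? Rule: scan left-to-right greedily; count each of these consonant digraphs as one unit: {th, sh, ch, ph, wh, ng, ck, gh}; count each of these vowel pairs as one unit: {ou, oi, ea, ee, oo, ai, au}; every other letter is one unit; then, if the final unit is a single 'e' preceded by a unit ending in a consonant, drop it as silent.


Word: "holiday" (7 letters)
Left-to-right scan:
  [1] 'h' (letter)
  [2] 'o' (letter)
  [3] 'l' (letter)
  [4] 'i' (letter)
  [5] 'd' (letter)
  [6] 'a' (letter)
  [7] 'y' (letter)
Units from scan: 7
Sound units = 7 units


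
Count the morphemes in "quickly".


Word: "quickly"
Morphemes: quick | -ly
Each morpheme carries meaning
= 2 morphemes


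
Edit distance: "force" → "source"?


Word 1: "force" (length 5)
Word 2: "source" (length 6)
One optimal edit sequence (insert/delete/substitute each cost 1):
  1. substitute 'f' -> 's'  (+1)
  2. keep 'o'
  3. insert 'u'  (+1)
  4. keep 'r'
  5. keep 'c'
  6. keep 'e'
Total edit operations: 2
Edit distance = 2


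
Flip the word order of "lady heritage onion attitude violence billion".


Original: "lady heritage onion attitude violence billion"
Words (1..n): lady | heritage | onion | attitude | violence | billion
Reversed (n..1): billion | violence | attitude | onion | heritage | lady
Result = "billion violence attitude onion heritage lady"


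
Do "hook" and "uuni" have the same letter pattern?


Pattern of "hook": [0, 1, 1, 2]
Pattern of "uuni": [0, 0, 1, 2]
Patterns do not match
Same pattern = No


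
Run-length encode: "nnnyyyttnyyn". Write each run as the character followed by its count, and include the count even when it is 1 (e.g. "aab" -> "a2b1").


String: "nnnyyyttnyyn"
Scanning for consecutive runs:
  'n' x 3
  'y' x 3
  't' x 2
  'n' x 1
  'y' x 2
  'n' x 1
RLE = "n3y3t2n1y2n1"


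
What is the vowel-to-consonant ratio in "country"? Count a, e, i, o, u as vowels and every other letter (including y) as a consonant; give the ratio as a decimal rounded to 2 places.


Word: "country"
Vowels (a,e,i,o,u): 2
Consonants: 5
Ratio = 2/5
= 0.40


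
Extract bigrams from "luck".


Word: "luck" (length 4)
Number of bigrams = 4 - 2 + 1 = 3
  Position 0: "lu"
  Position 1: "uc"
  Position 2: "ck"
Bigrams = "lu", "uc", "ck"


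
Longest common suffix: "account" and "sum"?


Word 1: "account"
Word 2: "sum"
Comparing from end:
  Pos -1: 't' != 'm' (stop)
LCS = "" (length 0)


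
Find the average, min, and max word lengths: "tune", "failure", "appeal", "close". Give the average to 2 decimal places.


Lengths: "tune"=4, "failure"=7, "appeal"=6, "close"=5
Sum = 22, Count = 4
Average = 22/4 = 5.50
= avg=5.50, min=4, max=7


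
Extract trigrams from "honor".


Word: "honor" (length 5)
Number of trigrams = 5 - 3 + 1 = 3
  Position 0: "hon"
  Position 1: "ono"
  Position 2: "nor"
Trigrams = "hon", "ono", "nor"


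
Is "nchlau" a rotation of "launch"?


Word: "launch", Candidate: "nchlau"
Method: check if candidate is substring of word+word
"launchlaunch" contains "nchlau"? Yes
Is rotation = Yes


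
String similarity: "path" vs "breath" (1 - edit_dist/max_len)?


Word 1: "path" (length 4)
Word 2: "breath" (length 6)
One optimal edit sequence:
  1. insert 'b'  (+1)
  2. insert 'r'  (+1)
  3. substitute 'p' -> 'e'  (+1)
  4. keep 'a'
  5. keep 't'
  6. keep 'h'
Edit distance = 3
Max length = max(4, 6) = 6
Similarity = 1 - 3/6
= 0.5000


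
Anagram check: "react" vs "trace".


Word 1: "react" → sorted: acert
Word 2: "trace" → sorted: acert
Same letters? acert == acert
Anagram = Yes


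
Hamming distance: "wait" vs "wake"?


Comparing character by character (same length = 4):
  Pos 0: 'w' vs 'w' =
  Pos 1: 'a' vs 'a' =
  Pos 2: 'i' vs 'k' !=
  Pos 3: 't' vs 'e' !=
Hamming distance = 2


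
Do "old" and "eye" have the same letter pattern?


Pattern of "old": [0, 1, 2]
Pattern of "eye": [0, 1, 0]
Patterns do not match
Same pattern = No


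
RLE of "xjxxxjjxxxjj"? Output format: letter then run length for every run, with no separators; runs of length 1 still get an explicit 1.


String: "xjxxxjjxxxjj"
Scanning for consecutive runs:
  'x' x 1
  'j' x 1
  'x' x 3
  'j' x 2
  'x' x 3
  'j' x 2
RLE = "x1j1x3j2x3j2"


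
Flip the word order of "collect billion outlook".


Original: "collect billion outlook"
Words (1..n): collect | billion | outlook
Reversed (n..1): outlook | billion | collect
Result = "outlook billion collect"


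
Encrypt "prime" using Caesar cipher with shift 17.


Word: "prime"
Shift: 17
Each letter → (letter + shift) mod 26:
  'p' (15) + 17 = 6 → 'g'
  'r' (17) + 17 = 8 → 'i'
  'i' (8) + 17 = 25 → 'z'
  'm' (12) + 17 = 3 → 'd'
  'e' (4) + 17 = 21 → 'v'
Result = "gizdv"


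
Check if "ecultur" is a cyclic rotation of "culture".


Word: "culture", Candidate: "ecultur"
Method: check if candidate is substring of word+word
"cultureculture" contains "ecultur"? Yes
Is rotation = Yes


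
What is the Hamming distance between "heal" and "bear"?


Comparing character by character (same length = 4):
  Pos 0: 'h' vs 'b' !=
  Pos 1: 'e' vs 'e' =
  Pos 2: 'a' vs 'a' =
  Pos 3: 'l' vs 'r' !=
Hamming distance = 2


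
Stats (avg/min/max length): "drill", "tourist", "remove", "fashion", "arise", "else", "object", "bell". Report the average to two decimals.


Lengths: "drill"=5, "tourist"=7, "remove"=6, "fashion"=7, "arise"=5, "else"=4, "object"=6, "bell"=4
Sum = 44, Count = 8
Average = 44/8 = 5.50
= avg=5.50, min=4, max=7


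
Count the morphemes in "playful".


Word: "playful"
Morphemes: play + -ful
Each morpheme carries meaning
= 2 morphemes


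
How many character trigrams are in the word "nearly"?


Word: "nearly" (length 6)
Number of 3-grams = length - 3 + 1 = 6 - 3 + 1
= 4


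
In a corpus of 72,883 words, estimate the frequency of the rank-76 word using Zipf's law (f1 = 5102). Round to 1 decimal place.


Zipf's law: f(r) = f(1) / r
f(1) = 5102
f(76) = 5102 / 76
= 67.1 occurrences


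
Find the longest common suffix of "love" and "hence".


Word 1: "love"
Word 2: "hence"
Comparing from end:
  Pos -1: 'e' == 'e'
  Pos -2: 'v' != 'c' (stop)
LCS = "e" (length 1)


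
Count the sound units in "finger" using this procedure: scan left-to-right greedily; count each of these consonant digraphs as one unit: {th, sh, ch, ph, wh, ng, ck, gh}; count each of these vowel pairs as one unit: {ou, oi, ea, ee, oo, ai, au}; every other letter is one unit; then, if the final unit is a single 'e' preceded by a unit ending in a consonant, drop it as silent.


Word: "finger" (6 letters)
Left-to-right scan:
  1. 'f' (letter)
  2. 'i' (letter)
  3. 'ng' (digraph)
  4. 'e' (letter)
  5. 'r' (letter)
Units from scan: 5
Sound units = 5 units


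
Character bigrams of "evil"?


Word: "evil" (length 4)
Number of bigrams = 4 - 2 + 1 = 3
  Position 0: "ev"
  Position 1: "vi"
  Position 2: "il"
Bigrams = "ev", "vi", "il"


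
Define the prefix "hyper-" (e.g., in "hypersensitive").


Prefix: hyper-
As in: hypersensitive -> hyper- + sensitive
Meaning = over / excessive


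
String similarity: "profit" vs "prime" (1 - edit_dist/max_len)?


Word 1: "profit" (length 6)
Word 2: "prime" (length 5)
One optimal edit sequence:
  1. keep 'p'
  2. keep 'r'
  3. delete 'o'  (+1)
  4. substitute 'f' -> 'i'  (+1)
  5. substitute 'i' -> 'm'  (+1)
  6. substitute 't' -> 'e'  (+1)
Edit distance = 4
Max length = max(6, 5) = 6
Similarity = 1 - 4/6
= 0.3333


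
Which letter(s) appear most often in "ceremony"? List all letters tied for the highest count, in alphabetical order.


Word: "ceremony"
Letter counts:
  'c': 1
  'e': 2
  'm': 1
  'n': 1
  'o': 1
  'r': 1
  'y': 1
Maximum count = 2
Most frequent = 'e' (2 times each)


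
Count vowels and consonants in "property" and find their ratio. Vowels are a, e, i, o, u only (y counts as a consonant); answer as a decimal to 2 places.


Word: "property"
Vowels (a,e,i,o,u): 2
Consonants: 6
Ratio = 2/6
= 0.33


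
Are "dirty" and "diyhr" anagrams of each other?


Word 1: "dirty" → sorted: dirty
Word 2: "diyhr" → sorted: dhiry
Same letters? dirty != dhiry
Anagram = No


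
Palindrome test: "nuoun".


Word: "nuoun"
Reversed: "nuoun"
Forward == Backward? nuoun == nuoun
Palindrome = Yes


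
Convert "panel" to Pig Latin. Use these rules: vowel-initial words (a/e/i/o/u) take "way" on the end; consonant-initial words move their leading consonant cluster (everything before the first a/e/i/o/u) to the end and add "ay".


Word: "panel"
Starts with consonant(s) → move to end, add 'ay'
Consonant cluster: "p"
Pig Latin = "anelpay"


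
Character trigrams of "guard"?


Word: "guard" (length 5)
Number of trigrams = 5 - 3 + 1 = 3
  Position 0: "gua"
  Position 1: "uar"
  Position 2: "ard"
Trigrams = "gua", "uar", "ard"


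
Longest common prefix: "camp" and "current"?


Word 1: "camp"
Word 2: "current"
Comparing from start:
  Pos 0: 'c' == 'c'
  Pos 1: 'a' != 'u' (stop)
LCP = "c" (length 1)


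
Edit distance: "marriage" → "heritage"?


Word 1: "marriage" (length 8)
Word 2: "heritage" (length 8)
One optimal edit sequence (insert/delete/substitute each cost 1):
  1. substitute 'm' -> 'h'  (+1)
  2. substitute 'a' -> 'e'  (+1)
  3. keep 'r'
  4. substitute 'r' -> 'i'  (+1)
  5. substitute 'i' -> 't'  (+1)
  6. keep 'a'
  7. keep 'g'
  8. keep 'e'
Total edit operations: 4
Edit distance = 4


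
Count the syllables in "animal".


Word: "animal"
Syllable breakdown: an-i-mal
Counting: 3 parts
= 3 syllables


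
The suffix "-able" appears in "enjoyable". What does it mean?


Suffix: -able
Example: enjoyable (enjoy + -able)
Meaning = capable of


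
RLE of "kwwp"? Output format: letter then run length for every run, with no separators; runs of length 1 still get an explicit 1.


String: "kwwp"
Scanning for consecutive runs:
  'k' x 1
  'w' x 2
  'p' x 1
RLE = "k1w2p1"


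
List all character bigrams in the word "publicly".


Word: "publicly" (length 8)
Number of bigrams = 8 - 2 + 1 = 7
  Position 0: "pu"
  Position 1: "ub"
  Position 2: "bl"
  Position 3: "li"
  Position 4: "ic"
  Position 5: "cl"
  Position 6: "ly"
Bigrams = "pu", "ub", "bl", "li", "ic", "cl", "ly"


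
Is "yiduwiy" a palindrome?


Word: "yiduwiy"
Reversed: "yiwudiy"
Forward == Backward? yiduwiy != yiwudiy
Palindrome = No


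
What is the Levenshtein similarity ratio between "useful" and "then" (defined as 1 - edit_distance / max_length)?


Word 1: "useful" (length 6)
Word 2: "then" (length 4)
One optimal edit sequence:
  1. substitute 'u' -> 't'  (+1)
  2. substitute 's' -> 'h'  (+1)
  3. keep 'e'
  4. delete 'f'  (+1)
  5. delete 'u'  (+1)
  6. substitute 'l' -> 'n'  (+1)
Edit distance = 5
Max length = max(6, 4) = 6
Similarity = 1 - 5/6
= 0.1667


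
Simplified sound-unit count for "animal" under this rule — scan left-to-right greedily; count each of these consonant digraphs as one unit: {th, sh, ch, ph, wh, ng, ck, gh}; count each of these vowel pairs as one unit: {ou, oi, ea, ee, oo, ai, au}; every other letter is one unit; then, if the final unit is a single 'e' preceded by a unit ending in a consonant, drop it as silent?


Word: "animal" (6 letters)
Left-to-right scan:
  [1] 'a' (letter)
  [2] 'n' (letter)
  [3] 'i' (letter)
  [4] 'm' (letter)
  [5] 'a' (letter)
  [6] 'l' (letter)
Units from scan: 6
Sound units = 6 units


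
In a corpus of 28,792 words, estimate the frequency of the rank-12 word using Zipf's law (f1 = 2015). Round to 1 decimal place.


Zipf's law: f(r) = f(1) / r
f(1) = 2015
f(12) = 2015 / 12
= 167.9 occurrences


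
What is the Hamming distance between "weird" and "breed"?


Comparing character by character (same length = 5):
  Pos 0: 'w' vs 'b' !=
  Pos 1: 'e' vs 'r' !=
  Pos 2: 'i' vs 'e' !=
  Pos 3: 'r' vs 'e' !=
  Pos 4: 'd' vs 'd' =
Hamming distance = 4


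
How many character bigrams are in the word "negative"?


Word: "negative" (length 8)
Number of 2-grams = length - 2 + 1 = 8 - 2 + 1
= 7


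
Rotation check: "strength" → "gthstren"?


Word: "strength", Candidate: "gthstren"
Method: check if candidate is substring of word+word
"strengthstrength" contains "gthstren"? Yes
Is rotation = Yes


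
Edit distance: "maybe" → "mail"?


Word 1: "maybe" (length 5)
Word 2: "mail" (length 4)
One optimal edit sequence (insert/delete/substitute each cost 1):
  1. keep 'm'
  2. keep 'a'
  3. delete 'y'  (+1)
  4. substitute 'b' -> 'i'  (+1)
  5. substitute 'e' -> 'l'  (+1)
Total edit operations: 3
Edit distance = 3


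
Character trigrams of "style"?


Word: "style" (length 5)
Number of trigrams = 5 - 3 + 1 = 3
  Position 0: "sty"
  Position 1: "tyl"
  Position 2: "yle"
Trigrams = "sty", "tyl", "yle"


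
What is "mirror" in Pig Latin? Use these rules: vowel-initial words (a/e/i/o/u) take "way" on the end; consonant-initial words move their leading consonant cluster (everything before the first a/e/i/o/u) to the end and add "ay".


Word: "mirror"
Starts with consonant(s) → move to end, add 'ay'
Consonant cluster: "m"
Pig Latin = "irrormay"


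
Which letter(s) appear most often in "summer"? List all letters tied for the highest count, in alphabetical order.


Word: "summer"
Letter counts:
  'e': 1
  'm': 2
  'r': 1
  's': 1
  'u': 1
Maximum count = 2
Most frequent = 'm' (2 times each)


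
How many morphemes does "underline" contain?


Word: "underline"
Morphemes: under- + line
Each morpheme carries meaning
= 2 morphemes


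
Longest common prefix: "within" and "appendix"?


Word 1: "within"
Word 2: "appendix"
Comparing from start:
  Pos 0: 'w' != 'a' (stop)
LCP = "" (length 0)


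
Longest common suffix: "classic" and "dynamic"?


Word 1: "classic"
Word 2: "dynamic"
Comparing from end:
  Pos -1: 'c' == 'c'
  Pos -2: 'i' == 'i'
  Pos -3: 's' != 'm' (stop)
LCS = "ic" (length 2)


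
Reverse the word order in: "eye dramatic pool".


Original: "eye dramatic pool"
Words (1..n): eye | dramatic | pool
Reversed (n..1): pool | dramatic | eye
Result = "pool dramatic eye"


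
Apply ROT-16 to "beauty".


Word: "beauty"
Shift: 16
Each letter → (letter + shift) mod 26:
  'b' (1) + 16 = 17 → 'r'
  'e' (4) + 16 = 20 → 'u'
  'a' (0) + 16 = 16 → 'q'
  'u' (20) + 16 = 10 → 'k'
  't' (19) + 16 = 9 → 'j'
  'y' (24) + 16 = 14 → 'o'
Result = "ruqkjo"


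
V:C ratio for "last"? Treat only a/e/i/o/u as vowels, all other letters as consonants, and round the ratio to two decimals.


Word: "last"
Vowels (a,e,i,o,u): 1
Consonants: 3
Ratio = 1/3
= 0.33


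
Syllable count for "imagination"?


Word: "imagination"
Syllable breakdown: i · mag · i · na · tion
Counting: 5 parts
= 5 syllables


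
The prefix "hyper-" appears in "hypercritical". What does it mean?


Prefix: hyper-
As in: hypercritical -> hyper- + critical
Meaning = over / excessive


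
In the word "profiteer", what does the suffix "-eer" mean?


Suffix: -eer
As in: profiteer -> profit + -eer
Meaning = one who is concerned with


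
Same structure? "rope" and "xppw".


Pattern of "rope": [0, 1, 2, 3]
Pattern of "xppw": [0, 1, 1, 2]
Patterns do not match
Same pattern = No


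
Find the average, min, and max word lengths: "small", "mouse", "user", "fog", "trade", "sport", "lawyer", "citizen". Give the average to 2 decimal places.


Lengths: "small"=5, "mouse"=5, "user"=4, "fog"=3, "trade"=5, "sport"=5, "lawyer"=6, "citizen"=7
Sum = 40, Count = 8
Average = 40/8 = 5.00
= avg=5.00, min=3, max=7


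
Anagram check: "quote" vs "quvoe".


Word 1: "quote" → sorted: eoqtu
Word 2: "quvoe" → sorted: eoquv
Same letters? eoqtu != eoquv
Anagram = No


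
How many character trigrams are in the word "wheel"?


Word: "wheel" (length 5)
Number of 3-grams = length - 3 + 1 = 5 - 3 + 1
= 3


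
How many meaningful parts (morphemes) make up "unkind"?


Word: "unkind"
Morphemes: un- + kind
Each morpheme carries meaning
= 2 morphemes


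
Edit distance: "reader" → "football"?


Word 1: "reader" (length 6)
Word 2: "football" (length 8)
One optimal edit sequence (insert/delete/substitute each cost 1):
  1. insert 'f'  (+1)
  2. insert 'o'  (+1)
  3. substitute 'r' -> 'o'  (+1)
  4. substitute 'e' -> 't'  (+1)
  5. substitute 'a' -> 'b'  (+1)
  6. substitute 'd' -> 'a'  (+1)
  7. substitute 'e' -> 'l'  (+1)
  8. substitute 'r' -> 'l'  (+1)
Total edit operations: 8
Edit distance = 8


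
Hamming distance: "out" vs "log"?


Comparing character by character (same length = 3):
  Pos 0: 'o' vs 'l' !=
  Pos 1: 'u' vs 'o' !=
  Pos 2: 't' vs 'g' !=
Hamming distance = 3


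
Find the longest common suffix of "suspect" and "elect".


Word 1: "suspect"
Word 2: "elect"
Comparing from end:
  Pos -1: 't' == 't'
  Pos -2: 'c' == 'c'
  Pos -3: 'e' == 'e'
  Pos -4: 'p' != 'l' (stop)
LCS = "ect" (length 3)


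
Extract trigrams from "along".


Word: "along" (length 5)
Number of trigrams = 5 - 3 + 1 = 3
  Position 0: "alo"
  Position 1: "lon"
  Position 2: "ong"
Trigrams = "alo", "lon", "ong"


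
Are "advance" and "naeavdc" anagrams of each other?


Word 1: "advance" → sorted: aacdenv
Word 2: "naeavdc" → sorted: aacdenv
Same letters? aacdenv == aacdenv
Anagram = Yes


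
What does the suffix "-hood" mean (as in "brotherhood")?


Suffix: -hood
Example: brotherhood = brother + -hood
Meaning = state / condition


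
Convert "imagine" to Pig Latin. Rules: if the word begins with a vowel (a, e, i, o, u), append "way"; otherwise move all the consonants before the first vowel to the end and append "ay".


Word: "imagine"
Starts with vowel → add 'way'
Pig Latin = "imagineway"


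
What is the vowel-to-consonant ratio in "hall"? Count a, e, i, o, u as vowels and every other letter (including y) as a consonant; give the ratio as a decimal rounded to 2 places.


Word: "hall"
Vowels (a,e,i,o,u): 1
Consonants: 3
Ratio = 1/3
= 0.33


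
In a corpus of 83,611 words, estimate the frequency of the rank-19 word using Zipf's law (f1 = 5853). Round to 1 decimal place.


Zipf's law: f(r) = f(1) / r
f(1) = 5853
f(19) = 5853 / 19
= 308.1 occurrences


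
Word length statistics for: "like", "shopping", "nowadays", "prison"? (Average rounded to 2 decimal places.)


Lengths: "like"=4, "shopping"=8, "nowadays"=8, "prison"=6
Sum = 26, Count = 4
Average = 26/4 = 6.50
= avg=6.50, min=4, max=8


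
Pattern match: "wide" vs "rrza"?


Pattern of "wide": [0, 1, 2, 3]
Pattern of "rrza": [0, 0, 1, 2]
Patterns do not match
Same pattern = No


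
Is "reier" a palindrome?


Word: "reier"
Reversed: "reier"
Forward == Backward? reier == reier
Palindrome = Yes


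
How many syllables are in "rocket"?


Word: "rocket"
Syllable breakdown: rock · et
Counting: 2 parts
= 2 syllables


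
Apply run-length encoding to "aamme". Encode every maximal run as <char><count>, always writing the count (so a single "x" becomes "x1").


String: "aamme"
Scanning for consecutive runs:
  'a' x 2
  'm' x 2
  'e' x 1
RLE = "a2m2e1"


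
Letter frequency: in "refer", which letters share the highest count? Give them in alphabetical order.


Word: "refer"
Letter counts:
  'e': 2
  'f': 1
  'r': 2
Maximum count = 2
Most frequent = 'e', 'r' (2 times each)


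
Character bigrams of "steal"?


Word: "steal" (length 5)
Number of bigrams = 5 - 2 + 1 = 4
  Position 0: "st"
  Position 1: "te"
  Position 2: "ea"
  Position 3: "al"
Bigrams = "st", "te", "ea", "al"


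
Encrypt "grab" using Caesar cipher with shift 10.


Word: "grab"
Shift: 10
Each letter → (letter + shift) mod 26:
  'g' (6) + 10 = 16 → 'q'
  'r' (17) + 10 = 1 → 'b'
  'a' (0) + 10 = 10 → 'k'
  'b' (1) + 10 = 11 → 'l'
Result = "qbkl"


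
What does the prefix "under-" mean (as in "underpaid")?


Prefix: under-
Example: underpaid (under- + paid)
Meaning = insufficient


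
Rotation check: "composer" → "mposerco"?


Word: "composer", Candidate: "mposerco"
Method: check if candidate is substring of word+word
"composercomposer" contains "mposerco"? Yes
Is rotation = Yes


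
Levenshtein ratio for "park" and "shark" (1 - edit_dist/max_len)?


Word 1: "park" (length 4)
Word 2: "shark" (length 5)
One optimal edit sequence:
  1. insert 's'  (+1)
  2. substitute 'p' -> 'h'  (+1)
  3. keep 'a'
  4. keep 'r'
  5. keep 'k'
Edit distance = 2
Max length = max(4, 5) = 5
Similarity = 1 - 2/5
= 0.6000


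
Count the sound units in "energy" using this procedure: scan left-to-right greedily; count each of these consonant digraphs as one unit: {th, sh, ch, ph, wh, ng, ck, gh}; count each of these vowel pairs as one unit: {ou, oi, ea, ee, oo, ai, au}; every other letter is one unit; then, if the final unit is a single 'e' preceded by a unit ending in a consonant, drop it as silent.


Word: "energy" (6 letters)
Left-to-right scan:
  1. 'e' (letter)
  2. 'n' (letter)
  3. 'e' (letter)
  4. 'r' (letter)
  5. 'g' (letter)
  6. 'y' (letter)
Units from scan: 6
Sound units = 6 units


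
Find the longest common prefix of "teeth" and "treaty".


Word 1: "teeth"
Word 2: "treaty"
Comparing from start:
  Pos 0: 't' == 't'
  Pos 1: 'e' != 'r' (stop)
LCP = "t" (length 1)


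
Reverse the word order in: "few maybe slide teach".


Original: "few maybe slide teach"
Words (1..n): few | maybe | slide | teach
Reversed (n..1): teach | slide | maybe | few
Result = "teach slide maybe few"


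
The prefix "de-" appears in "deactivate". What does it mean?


Prefix: de-
Example: deactivate (de- + activate)
Meaning = remove / reverse


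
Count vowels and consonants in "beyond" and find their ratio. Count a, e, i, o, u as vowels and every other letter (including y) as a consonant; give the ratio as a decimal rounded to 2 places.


Word: "beyond"
Vowels (a,e,i,o,u): 2
Consonants: 4
Ratio = 2/4
= 0.50


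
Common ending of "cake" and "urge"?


Word 1: "cake"
Word 2: "urge"
Comparing from end:
  Pos -1: 'e' == 'e'
  Pos -2: 'k' != 'g' (stop)
LCS = "e" (length 1)


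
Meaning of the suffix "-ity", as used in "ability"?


Suffix: -ity
Example: ability (able + -ity, with a spelling change)
Meaning = quality of


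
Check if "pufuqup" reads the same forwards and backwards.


Word: "pufuqup"
Reversed: "puqufup"
Forward == Backward? pufuqup != puqufup
Palindrome = No


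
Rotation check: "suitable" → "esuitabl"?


Word: "suitable", Candidate: "esuitabl"
Method: check if candidate is substring of word+word
"suitablesuitable" contains "esuitabl"? Yes
Is rotation = Yes


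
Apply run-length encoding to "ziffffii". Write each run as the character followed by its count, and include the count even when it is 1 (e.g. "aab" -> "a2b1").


String: "ziffffii"
Scanning for consecutive runs:
  'z' x 1
  'i' x 1
  'f' x 4
  'i' x 2
RLE = "z1i1f4i2"


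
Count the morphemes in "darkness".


Word: "darkness"
Morphemes: dark + -ness
Each morpheme carries meaning
= 2 morphemes


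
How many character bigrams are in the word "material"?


Word: "material" (length 8)
Number of 2-grams = length - 2 + 1 = 8 - 2 + 1
= 7


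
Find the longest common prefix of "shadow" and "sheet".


Word 1: "shadow"
Word 2: "sheet"
Comparing from start:
  Pos 0: 's' == 's'
  Pos 1: 'h' == 'h'
  Pos 2: 'a' != 'e' (stop)
LCP = "sh" (length 2)


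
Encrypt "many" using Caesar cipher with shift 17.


Word: "many"
Shift: 17
Each letter → (letter + shift) mod 26:
  'm' (12) + 17 = 3 → 'd'
  'a' (0) + 17 = 17 → 'r'
  'n' (13) + 17 = 4 → 'e'
  'y' (24) + 17 = 15 → 'p'
Result = "drep"


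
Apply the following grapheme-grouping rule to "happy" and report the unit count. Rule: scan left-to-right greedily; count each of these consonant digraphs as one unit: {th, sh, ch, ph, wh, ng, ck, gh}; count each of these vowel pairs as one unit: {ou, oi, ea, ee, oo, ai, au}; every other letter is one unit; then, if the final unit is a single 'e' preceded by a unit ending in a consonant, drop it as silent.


Word: "happy" (5 letters)
Left-to-right scan:
  (1) 'h' (letter)
  (2) 'a' (letter)
  (3) 'p' (letter)
  (4) 'p' (letter)
  (5) 'y' (letter)
Units from scan: 5
Sound units = 5 units


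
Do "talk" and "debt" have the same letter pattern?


Pattern of "talk": [0, 1, 2, 3]
Pattern of "debt": [0, 1, 2, 3]
Patterns match
Same pattern = Yes


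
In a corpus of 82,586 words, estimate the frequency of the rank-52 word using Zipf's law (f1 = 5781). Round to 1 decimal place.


Zipf's law: f(r) = f(1) / r
f(1) = 5781
f(52) = 5781 / 52
= 111.2 occurrences


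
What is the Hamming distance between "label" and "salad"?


Comparing character by character (same length = 5):
  Pos 0: 'l' vs 's' !=
  Pos 1: 'a' vs 'a' =
  Pos 2: 'b' vs 'l' !=
  Pos 3: 'e' vs 'a' !=
  Pos 4: 'l' vs 'd' !=
Hamming distance = 4


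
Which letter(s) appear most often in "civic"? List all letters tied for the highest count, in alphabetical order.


Word: "civic"
Letter counts:
  'c': 2
  'i': 2
  'v': 1
Maximum count = 2
Most frequent = 'c', 'i' (2 times each)


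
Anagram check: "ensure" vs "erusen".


Word 1: "ensure" → sorted: eenrsu
Word 2: "erusen" → sorted: eenrsu
Same letters? eenrsu == eenrsu
Anagram = Yes


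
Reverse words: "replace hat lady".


Original: "replace hat lady"
Words (1..n): replace | hat | lady
Reversed (n..1): lady | hat | replace
Result = "lady hat replace"


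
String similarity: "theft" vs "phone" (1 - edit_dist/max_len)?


Word 1: "theft" (length 5)
Word 2: "phone" (length 5)
One optimal edit sequence:
  1. substitute 't' -> 'p'  (+1)
  2. keep 'h'
  3. substitute 'e' -> 'o'  (+1)
  4. substitute 'f' -> 'n'  (+1)
  5. substitute 't' -> 'e'  (+1)
Edit distance = 4
Max length = max(5, 5) = 5
Similarity = 1 - 4/5
= 0.2000


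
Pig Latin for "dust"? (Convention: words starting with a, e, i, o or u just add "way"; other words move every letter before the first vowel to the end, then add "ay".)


Word: "dust"
Starts with consonant(s) → move to end, add 'ay'
Consonant cluster: "d"
Pig Latin = "ustday"


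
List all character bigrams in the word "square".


Word: "square" (length 6)
Number of bigrams = 6 - 2 + 1 = 5
  Position 0: "sq"
  Position 1: "qu"
  Position 2: "ua"
  Position 3: "ar"
  Position 4: "re"
Bigrams = "sq", "qu", "ua", "ar", "re"
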